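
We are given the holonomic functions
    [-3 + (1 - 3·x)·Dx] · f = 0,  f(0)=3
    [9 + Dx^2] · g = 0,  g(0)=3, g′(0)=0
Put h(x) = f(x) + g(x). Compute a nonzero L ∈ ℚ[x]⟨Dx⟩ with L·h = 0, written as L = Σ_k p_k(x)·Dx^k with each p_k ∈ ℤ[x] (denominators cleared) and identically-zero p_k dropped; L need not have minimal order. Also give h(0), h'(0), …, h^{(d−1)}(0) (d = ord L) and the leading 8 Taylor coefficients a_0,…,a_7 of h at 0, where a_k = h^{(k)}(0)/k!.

f: a_k = 3, 9, 27, 81, 243, 729, 2187, 6561, …
g: a_k = 3, 0, -27/2, 0, 81/8, 0, -243/80, 0, …
h₀=f+g: left-lcm gives L₀, ord ≤ 3.
L = (63 - 54·x + 81·x^2) + (-9 + 45·x - 81·x^2 + 81·x^3)·Dx + (7 - 6·x + 9·x^2)·Dx^2 + (-1 + 5·x - 9·x^2 + 9·x^3)·Dx^3  (order 3).
h: a_k = 6, 9, 27/2, 81, 2025/8, 729, 174717/80, 6561, …
ICs: h(0) = 6, h′(0) = 9, h′′(0) = 27.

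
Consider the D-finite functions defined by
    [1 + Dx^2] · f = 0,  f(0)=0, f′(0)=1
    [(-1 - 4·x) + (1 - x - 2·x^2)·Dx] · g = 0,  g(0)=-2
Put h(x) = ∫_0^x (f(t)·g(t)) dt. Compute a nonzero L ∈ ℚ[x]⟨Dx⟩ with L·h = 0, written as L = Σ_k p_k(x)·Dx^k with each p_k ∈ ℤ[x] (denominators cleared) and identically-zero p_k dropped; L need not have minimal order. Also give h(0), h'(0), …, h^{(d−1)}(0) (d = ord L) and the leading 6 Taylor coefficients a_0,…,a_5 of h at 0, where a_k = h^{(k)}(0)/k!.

f: a_k = 0, 1, 0, -1/6, 0, 1/120, …
g: a_k = -2, -2, -6, -10, -22, -42, …
h₀=f·g: eliminate ⇒ L₀, order ≤ 2·1.
h=∫h₀ ⇒ L = L₀·Dx.
L = (3 + x + 2·x^2)·Dx + (2 + 8·x)·Dx^2 + (-1 + x + 2·x^2)·Dx^3  (order 3).
h: a_k = 0, 0, -1, -2/3, -17/12, -29/15, …
ICs: h(0) = 0, h′(0) = 0, h′′(0) = -2.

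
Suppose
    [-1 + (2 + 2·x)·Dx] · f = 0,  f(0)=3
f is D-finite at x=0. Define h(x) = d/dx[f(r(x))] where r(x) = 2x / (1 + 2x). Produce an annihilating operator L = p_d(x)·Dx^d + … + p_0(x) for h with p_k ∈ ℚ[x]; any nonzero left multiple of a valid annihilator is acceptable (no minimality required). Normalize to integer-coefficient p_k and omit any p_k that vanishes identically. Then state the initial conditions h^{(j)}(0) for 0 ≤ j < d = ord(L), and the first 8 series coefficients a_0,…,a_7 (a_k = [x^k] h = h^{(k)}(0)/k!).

L = (-5 - 16·x) + (-1 - 6·x - 8·x^2)·Dx  (order 1).
h: a_k = 3, -15, 117/2, -423/2, 5985/8, -21177/8, 151305/16, -547383/16, …
ICs: h(0) = 3.

f: a_k = 3, 3/2, -3/8, 3/16, -15/128, 21/256, -63/1024, 99/2048, …
h₀=f(r): pull back L_f along r ⇒ L₀.
Derive L from L₀ (diff closure).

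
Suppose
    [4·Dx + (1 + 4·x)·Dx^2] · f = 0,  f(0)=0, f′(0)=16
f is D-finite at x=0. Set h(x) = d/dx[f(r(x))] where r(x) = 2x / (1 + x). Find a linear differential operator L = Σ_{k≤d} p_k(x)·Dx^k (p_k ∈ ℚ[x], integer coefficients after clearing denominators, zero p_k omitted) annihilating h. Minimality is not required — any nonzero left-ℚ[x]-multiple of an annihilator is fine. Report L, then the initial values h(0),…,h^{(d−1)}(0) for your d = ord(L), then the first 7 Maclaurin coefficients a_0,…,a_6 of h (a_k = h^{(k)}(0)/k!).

f: a_k = 0, 16, -32, 256/3, -256, 4096/5, -8192/3, …
f∘r: x↦r, Dx↦Dx/r' in L_f ⇒ L₀.
Derive L from L₀ (diff closure).
L = (10 + 18·x) + (1 + 10·x + 9·x^2)·Dx  (order 1).
h: a_k = 32, -320, 2912, -26240, 236192, -2125760, 19131872, …
ICs: h(0) = 32.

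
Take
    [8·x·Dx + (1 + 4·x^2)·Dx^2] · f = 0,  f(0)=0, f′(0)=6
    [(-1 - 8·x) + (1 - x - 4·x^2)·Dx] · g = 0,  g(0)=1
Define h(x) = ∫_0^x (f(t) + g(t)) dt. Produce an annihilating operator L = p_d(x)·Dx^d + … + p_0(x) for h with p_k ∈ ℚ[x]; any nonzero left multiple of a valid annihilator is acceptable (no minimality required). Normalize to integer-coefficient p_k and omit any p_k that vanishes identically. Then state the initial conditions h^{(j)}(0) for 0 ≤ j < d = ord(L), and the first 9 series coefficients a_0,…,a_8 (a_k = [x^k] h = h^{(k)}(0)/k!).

L = (40 - 160·x - 2272·x^2 - 4608·x^3 - 16896·x^4 - 6144·x^6)·Dx^2 + (-31 - 264·x - 364·x^2 - 2208·x^3 - 4160·x^4 - 12800·x^5 - 768·x^6 - 6144·x^7)·Dx^3 + (5 + 11·x + 80·x^2 - 116·x^3 - 80·x^4 - 704·x^5 - 1536·x^6 - 256·x^7 - 1024·x^8)·Dx^4  (order 4).
h: a_k = 0, 1, 7/2, 5/3, 1/4, 29/5, 421/30, 181/7, 2703/56, …
ICs: h(0) = 0, h′(0) = 1, h′′(0) = 7, h′′′(0) = 10.

f: a_k = 0, 6, 0, -8, 0, 96/5, 0, -384/7, 0, …
g: a_k = 1, 1, 5, 9, 29, 65, 181, 441, 1165, …
Sum ⇒ L₀ = lclm(L_f,L_g) in ℚ(x)⟨Dx⟩.
Integrate: L := L₀·Dx.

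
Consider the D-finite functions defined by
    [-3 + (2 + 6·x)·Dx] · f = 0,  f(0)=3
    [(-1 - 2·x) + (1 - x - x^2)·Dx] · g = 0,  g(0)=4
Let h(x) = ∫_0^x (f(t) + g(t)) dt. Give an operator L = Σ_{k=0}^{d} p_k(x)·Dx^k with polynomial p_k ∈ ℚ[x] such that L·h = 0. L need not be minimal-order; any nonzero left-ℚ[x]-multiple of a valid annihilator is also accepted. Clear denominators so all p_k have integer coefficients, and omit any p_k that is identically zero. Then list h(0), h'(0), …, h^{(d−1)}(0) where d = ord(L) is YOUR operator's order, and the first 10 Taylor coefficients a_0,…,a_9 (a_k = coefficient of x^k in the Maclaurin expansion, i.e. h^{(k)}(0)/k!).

f: a_k = 3, 9/2, -27/8, 81/16, -1215/128, 5103/256, -45927/1024, 216513/2048, -8444007/32768, 42220035/65536, …
g: a_k = 4, 4, 8, 12, 20, 32, 52, 84, 136, 220, …
L₀ := lclm(L_f,L_g); ord L₀ ≤ 1+1.
h=∫₀ˣh₀: take L = L₀·Dx.
L = (33 + 117·x + 117·x^2 + 90·x^3)·Dx + (-25 - 102·x - 303·x^2 - 378·x^3 - 225·x^4)·Dx^2 + (-2 + 22·x + 90·x^2 - 38·x^3 - 198·x^4 - 90·x^5)·Dx^3  (order 3).
h: a_k = 0, 7, 17/4, 37/24, 273/64, 269/128, 13295/1536, 7321/7168, 388545/16384, -3987559/294912, …
ICs: h(0) = 0, h′(0) = 7, h′′(0) = 17/2.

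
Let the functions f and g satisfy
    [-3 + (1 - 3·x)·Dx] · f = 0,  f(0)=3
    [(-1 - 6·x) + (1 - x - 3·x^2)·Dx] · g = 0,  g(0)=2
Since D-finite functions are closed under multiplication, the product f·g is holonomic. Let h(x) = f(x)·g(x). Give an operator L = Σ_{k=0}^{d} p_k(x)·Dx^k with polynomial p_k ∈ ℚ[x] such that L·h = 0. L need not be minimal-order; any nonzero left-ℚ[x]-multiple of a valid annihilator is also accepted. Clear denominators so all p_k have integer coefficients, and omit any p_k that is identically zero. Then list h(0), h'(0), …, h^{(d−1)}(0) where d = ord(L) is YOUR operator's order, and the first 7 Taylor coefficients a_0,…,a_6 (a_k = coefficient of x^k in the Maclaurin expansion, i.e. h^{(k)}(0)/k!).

L = (-4 + 27·x^2) + (1 - 4·x + 9·x^3)·Dx  (order 1).
h: a_k = 6, 24, 96, 330, 1104, 3552, 11238, …
ICs: h(0) = 6.

f: a_k = 3, 9, 27, 81, 243, 729, 2187, …
g: a_k = 2, 2, 8, 14, 38, 80, 194, …
L₀ := L_f ⊗_s L_g (sym. prod.), ord ≤ 1.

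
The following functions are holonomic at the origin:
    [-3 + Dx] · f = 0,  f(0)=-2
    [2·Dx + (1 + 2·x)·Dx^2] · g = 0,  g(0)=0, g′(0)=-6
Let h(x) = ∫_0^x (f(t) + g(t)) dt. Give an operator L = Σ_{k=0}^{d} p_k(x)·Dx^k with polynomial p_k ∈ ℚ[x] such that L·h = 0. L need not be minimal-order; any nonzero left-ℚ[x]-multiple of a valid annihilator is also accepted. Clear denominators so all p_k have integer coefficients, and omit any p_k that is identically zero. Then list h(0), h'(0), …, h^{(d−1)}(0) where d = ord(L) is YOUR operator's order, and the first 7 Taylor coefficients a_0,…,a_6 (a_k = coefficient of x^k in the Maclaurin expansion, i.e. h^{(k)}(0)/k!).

f: a_k = -2, -6, -9, -9, -27/4, -81/20, -81/40, …
g: a_k = 0, -6, 6, -8, 12, -96/5, 32, …
Sum ⇒ L₀ = lclm(L_f,L_g) in ℚ(x)⟨Dx⟩.
h=∫h₀ ⇒ L = L₀·Dx.
L = (-42 - 36·x)·Dx^2 + (-1 - 36·x - 36·x^2)·Dx^3 + (5 + 16·x + 12·x^2)·Dx^4  (order 4).
h: a_k = 0, -2, -6, -1, -17/4, 21/20, -31/8, …
ICs: h(0) = 0, h′(0) = -2, h′′(0) = -12, h′′′(0) = -6.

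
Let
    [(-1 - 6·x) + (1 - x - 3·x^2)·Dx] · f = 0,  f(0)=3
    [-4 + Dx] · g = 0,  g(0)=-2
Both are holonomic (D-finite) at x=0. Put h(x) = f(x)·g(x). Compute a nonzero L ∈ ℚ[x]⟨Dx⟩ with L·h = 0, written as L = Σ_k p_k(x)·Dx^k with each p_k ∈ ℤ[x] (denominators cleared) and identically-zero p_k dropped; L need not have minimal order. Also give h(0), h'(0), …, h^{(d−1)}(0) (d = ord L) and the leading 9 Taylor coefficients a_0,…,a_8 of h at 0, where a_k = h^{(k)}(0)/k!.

L = (5 + 2·x - 12·x^2) + (-1 + x + 3·x^2)·Dx  (order 1).
h: a_k = -6, -30, -96, -250, -602, -7016/5, -9730/3, -784606/105, -361456/21, …
ICs: h(0) = -6.

f: a_k = 3, 3, 12, 21, 57, 120, 291, 651, 1524, …
g: a_k = -2, -8, -16, -64/3, -64/3, -256/15, -512/45, -2048/315, -1024/315, …
f·g: L₀ = L_f ⊗_s L_g, ord ≤ 1·1.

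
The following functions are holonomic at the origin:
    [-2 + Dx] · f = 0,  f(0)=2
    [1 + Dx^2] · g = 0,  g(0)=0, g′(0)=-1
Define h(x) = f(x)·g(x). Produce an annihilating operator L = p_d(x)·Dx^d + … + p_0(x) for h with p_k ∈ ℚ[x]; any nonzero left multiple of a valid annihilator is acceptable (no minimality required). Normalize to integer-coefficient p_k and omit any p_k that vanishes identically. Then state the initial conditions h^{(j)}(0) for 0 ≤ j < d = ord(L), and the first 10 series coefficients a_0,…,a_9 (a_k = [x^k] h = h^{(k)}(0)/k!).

L = 5 - 4·Dx + Dx^2  (order 2).
h: a_k = 0, -2, -4, -11/3, -2, -41/60, -11/90, 29/2520, 1/60, 1199/181440, …
ICs: h(0) = 0, h′(0) = -2.

f: a_k = 2, 4, 4, 8/3, 4/3, 8/15, 8/45, 16/315, 4/315, 8/2835, …
g: a_k = 0, -1, 0, 1/6, 0, -1/120, 0, 1/5040, 0, -1/362880, …
Product ⇒ symmetric product L₀, ord ≤ 2.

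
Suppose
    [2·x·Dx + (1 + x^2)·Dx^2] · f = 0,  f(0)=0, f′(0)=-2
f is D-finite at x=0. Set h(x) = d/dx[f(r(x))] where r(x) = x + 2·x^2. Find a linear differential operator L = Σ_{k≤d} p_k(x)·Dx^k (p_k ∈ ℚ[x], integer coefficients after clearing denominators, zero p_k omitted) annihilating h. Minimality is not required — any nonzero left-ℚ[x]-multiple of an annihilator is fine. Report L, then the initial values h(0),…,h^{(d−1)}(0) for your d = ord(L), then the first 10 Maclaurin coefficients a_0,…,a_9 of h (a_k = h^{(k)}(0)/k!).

L = (-4 + 2·x + 16·x^2 + 48·x^3 + 48·x^4) + (1 + 4·x + x^2 + 8·x^3 + 20·x^4 + 16·x^5)·Dx  (order 1).
h: a_k = -2, -8, 2, 16, 38, 8, -110, -224, -74, 632, …
ICs: h(0) = -2.

f: a_k = 0, -2, 0, 2/3, 0, -2/5, 0, 2/7, 0, -2/9, …
Change of var in L_f (x↦r) gives L₀.
Differentiate: ansatz ord ≤ ord L₀ ⇒ L.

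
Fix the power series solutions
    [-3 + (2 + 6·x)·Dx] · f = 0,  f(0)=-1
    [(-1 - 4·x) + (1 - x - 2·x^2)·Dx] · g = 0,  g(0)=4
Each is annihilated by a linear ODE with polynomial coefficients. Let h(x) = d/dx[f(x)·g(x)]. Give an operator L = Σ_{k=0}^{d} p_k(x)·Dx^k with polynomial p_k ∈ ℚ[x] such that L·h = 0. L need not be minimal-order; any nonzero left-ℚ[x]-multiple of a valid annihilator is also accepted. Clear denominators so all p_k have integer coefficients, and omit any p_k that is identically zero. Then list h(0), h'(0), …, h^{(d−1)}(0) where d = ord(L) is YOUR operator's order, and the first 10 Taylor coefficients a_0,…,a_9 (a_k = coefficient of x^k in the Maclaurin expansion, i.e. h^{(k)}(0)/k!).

L = (27 + 282·x + 663·x^2 + 660·x^3 + 540·x^4) + (-10 - 42·x - 30·x^2 + 98·x^3 + 312·x^4 + 216·x^5)·Dx  (order 1).
h: a_k = -10, -27, -483/4, -1747/8, -51735/64, -162093/128, -2420495/512, -6175875/1024, -436998015/16384, -747436105/32768, …
ICs: h(0) = -10.

f: a_k = -1, -3/2, 9/8, -27/16, 405/128, -1701/256, 15309/1024, -72171/2048, 2814669/32768, -14073345/65536, …
g: a_k = 4, 4, 12, 20, 44, 84, 172, 340, 684, 1364, …
h₀=f·g: eliminate ⇒ L₀, order ≤ 1·1.
h=h₀': d/dx-closure on L₀ ⇒ L.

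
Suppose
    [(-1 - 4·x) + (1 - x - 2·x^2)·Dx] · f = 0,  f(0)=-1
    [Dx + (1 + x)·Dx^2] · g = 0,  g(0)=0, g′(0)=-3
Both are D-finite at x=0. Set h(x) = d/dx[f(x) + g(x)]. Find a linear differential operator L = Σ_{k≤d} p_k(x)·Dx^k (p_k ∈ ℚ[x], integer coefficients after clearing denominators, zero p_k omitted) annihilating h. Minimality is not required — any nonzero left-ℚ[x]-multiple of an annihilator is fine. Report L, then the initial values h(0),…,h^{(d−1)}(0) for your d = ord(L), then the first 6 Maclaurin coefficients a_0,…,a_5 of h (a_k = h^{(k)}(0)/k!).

L = (42 + 144·x + 144·x^2 + 96·x^3) + (28 + 172·x + 312·x^2 + 328·x^3 + 160·x^4)·Dx + (-7 - 14·x + 5·x^2 + 56·x^3 + 76·x^4 + 32·x^5)·Dx^2  (order 2).
h: a_k = -4, -3, -18, -41, -108, -255, …
ICs: h(0) = -4, h′(0) = -3.

f: a_k = -1, -1, -3, -5, -11, -21, …
g: a_k = 0, -3, 3/2, -1, 3/4, -3/5, …
L₀ := lclm(L_f,L_g); ord L₀ ≤ 1+2.
Differentiate: ansatz ord ≤ ord L₀ ⇒ L.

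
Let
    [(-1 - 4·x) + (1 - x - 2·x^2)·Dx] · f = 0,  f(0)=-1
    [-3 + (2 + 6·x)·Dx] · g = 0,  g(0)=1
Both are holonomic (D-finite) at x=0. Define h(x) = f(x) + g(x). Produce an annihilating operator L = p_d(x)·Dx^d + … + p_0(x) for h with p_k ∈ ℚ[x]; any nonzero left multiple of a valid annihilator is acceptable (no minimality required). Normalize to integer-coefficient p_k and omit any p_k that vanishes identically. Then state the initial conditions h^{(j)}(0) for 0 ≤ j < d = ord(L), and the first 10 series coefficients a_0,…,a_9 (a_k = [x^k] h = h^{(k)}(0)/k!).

f: a_k = -1, -1, -3, -5, -11, -21, -43, -85, -171, -341, …
g: a_k = 1, 3/2, -9/8, 27/16, -405/128, 1701/256, -15309/1024, 72171/2048, -2814669/32768, 14073345/65536, …
h₀=f+g: left-lcm gives L₀, ord ≤ 2.
L = (-45 - 207·x - 306·x^2 - 360·x^3) + (33 + 174·x + 573·x^2 + 1044·x^3 + 900·x^4)·Dx + (2 - 30·x - 138·x^2 + 38·x^3 + 504·x^4 + 360·x^5)·Dx^2  (order 2).
h: a_k = 0, 1/2, -33/8, -53/16, -1813/128, -3675/256, -59341/1024, -101909/2048, -8417997/32768, -8274431/65536, …
ICs: h(0) = 0, h′(0) = 1/2.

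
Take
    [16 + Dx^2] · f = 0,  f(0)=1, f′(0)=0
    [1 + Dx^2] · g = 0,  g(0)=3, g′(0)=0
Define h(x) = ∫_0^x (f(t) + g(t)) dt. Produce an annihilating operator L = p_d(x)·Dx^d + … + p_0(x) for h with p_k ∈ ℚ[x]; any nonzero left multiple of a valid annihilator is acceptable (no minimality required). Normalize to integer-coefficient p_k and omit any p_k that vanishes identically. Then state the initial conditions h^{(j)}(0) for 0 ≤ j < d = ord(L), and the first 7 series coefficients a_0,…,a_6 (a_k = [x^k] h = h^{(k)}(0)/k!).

f: a_k = 1, 0, -8, 0, 32/3, 0, -256/45, …
g: a_k = 3, 0, -3/2, 0, 1/8, 0, -1/240, …
Sum ⇒ L₀ = lclm(L_f,L_g) in ℚ(x)⟨Dx⟩.
Integrate: L := L₀·Dx.
L = 16·Dx + 17·Dx^3 + Dx^5  (order 5).
h: a_k = 0, 4, 0, -19/6, 0, 259/120, 0, …
ICs: h(0) = 0, h′(0) = 4, h′′(0) = 0, h′′′(0) = -19, h′′′′(0) = 0.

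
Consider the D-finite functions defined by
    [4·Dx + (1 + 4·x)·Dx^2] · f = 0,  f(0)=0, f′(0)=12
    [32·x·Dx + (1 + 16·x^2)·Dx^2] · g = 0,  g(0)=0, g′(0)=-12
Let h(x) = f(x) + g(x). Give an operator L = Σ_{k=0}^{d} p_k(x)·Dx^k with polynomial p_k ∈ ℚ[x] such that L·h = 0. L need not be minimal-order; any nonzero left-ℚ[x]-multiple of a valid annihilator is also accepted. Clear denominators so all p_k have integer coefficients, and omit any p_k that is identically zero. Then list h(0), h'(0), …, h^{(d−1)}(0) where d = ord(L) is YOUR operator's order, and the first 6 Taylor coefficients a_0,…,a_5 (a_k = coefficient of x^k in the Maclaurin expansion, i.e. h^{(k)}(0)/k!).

f: a_k = 0, 12, -24, 64, -192, 3072/5, …
g: a_k = 0, -12, 0, 64, 0, -3072/5, …
Sum ⇒ L₀ = lclm(L_f,L_g) in ℚ(x)⟨Dx⟩.
L = (-32 - 384·x + 1536·x^2 + 2048·x^3)·Dx + (-16 - 64·x + 3072·x^3 + 4096·x^4)·Dx^2 + (-1 + 4·x + 32·x^2 + 128·x^3 + 768·x^4 + 1024·x^5)·Dx^3  (order 3).
h: a_k = 0, 0, -24, 128, -192, 0, …
ICs: h(0) = 0, h′(0) = 0, h′′(0) = -48.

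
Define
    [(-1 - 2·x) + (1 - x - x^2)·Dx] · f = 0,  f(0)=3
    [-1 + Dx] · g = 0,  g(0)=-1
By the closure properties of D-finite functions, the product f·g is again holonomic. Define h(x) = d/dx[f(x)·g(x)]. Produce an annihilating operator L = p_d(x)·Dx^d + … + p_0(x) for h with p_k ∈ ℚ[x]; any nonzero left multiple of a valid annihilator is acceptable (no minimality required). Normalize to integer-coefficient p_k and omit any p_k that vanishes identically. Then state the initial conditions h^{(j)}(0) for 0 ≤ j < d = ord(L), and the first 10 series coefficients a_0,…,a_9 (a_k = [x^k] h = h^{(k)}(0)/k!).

L = (7 + 6·x - x^2 - 2·x^3 + x^4) + (-2 + x + 4·x^2 - x^4)·Dx  (order 1).
h: a_k = -6, -21, -51, -221/2, -893/4, -17347/40, -98221/120, -2542969/1680, -2645039/960, -599172671/120960, …
ICs: h(0) = -6.

f: a_k = 3, 3, 6, 9, 15, 24, 39, 63, 102, 165, …
g: a_k = -1, -1, -1/2, -1/6, -1/24, -1/120, -1/720, -1/5040, -1/40320, -1/362880, …
h₀=f·g: eliminate ⇒ L₀, order ≤ 1·1.
h=h₀': d/dx-closure on L₀ ⇒ L.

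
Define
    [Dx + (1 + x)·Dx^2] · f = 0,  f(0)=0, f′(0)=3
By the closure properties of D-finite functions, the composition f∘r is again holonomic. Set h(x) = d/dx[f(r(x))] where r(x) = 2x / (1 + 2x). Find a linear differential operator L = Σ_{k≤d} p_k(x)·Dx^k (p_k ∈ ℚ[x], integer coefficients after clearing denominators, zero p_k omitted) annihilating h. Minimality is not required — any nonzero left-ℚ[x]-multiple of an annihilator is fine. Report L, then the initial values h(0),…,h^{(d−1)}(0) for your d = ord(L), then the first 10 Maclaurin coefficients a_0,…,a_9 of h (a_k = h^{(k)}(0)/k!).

L = (6 + 16·x) + (1 + 6·x + 8·x^2)·Dx  (order 1).
h: a_k = 6, -36, 168, -720, 2976, -12096, 48768, -195840, 784896, -3142656, …
ICs: h(0) = 6.

f: a_k = 0, 3, -3/2, 1, -3/4, 3/5, -1/2, 3/7, -3/8, 1/3, …
h₀=f(r): pull back L_f along r ⇒ L₀.
h₀' ⇒ L via d/dx closure of L₀.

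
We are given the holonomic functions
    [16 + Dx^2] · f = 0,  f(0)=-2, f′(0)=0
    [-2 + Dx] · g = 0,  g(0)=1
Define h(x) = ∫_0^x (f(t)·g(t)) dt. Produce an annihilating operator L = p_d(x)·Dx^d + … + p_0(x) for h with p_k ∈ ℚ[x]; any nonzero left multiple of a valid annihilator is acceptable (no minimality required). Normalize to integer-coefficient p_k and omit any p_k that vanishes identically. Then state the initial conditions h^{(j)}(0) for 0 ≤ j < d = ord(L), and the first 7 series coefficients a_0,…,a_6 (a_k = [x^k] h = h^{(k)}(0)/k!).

L = 20·Dx - 4·Dx^2 + Dx^3  (order 3).
h: a_k = 0, -2, -2, 4, 22/3, 28/15, -164/45, …
ICs: h(0) = 0, h′(0) = -2, h′′(0) = -4.

f: a_k = -2, 0, 16, 0, -64/3, 0, 512/45, …
g: a_k = 1, 2, 2, 4/3, 2/3, 4/15, 4/45, …
h₀=f·g: eliminate ⇒ L₀, order ≤ 2·1.
h=∫h₀ ⇒ L = L₀·Dx.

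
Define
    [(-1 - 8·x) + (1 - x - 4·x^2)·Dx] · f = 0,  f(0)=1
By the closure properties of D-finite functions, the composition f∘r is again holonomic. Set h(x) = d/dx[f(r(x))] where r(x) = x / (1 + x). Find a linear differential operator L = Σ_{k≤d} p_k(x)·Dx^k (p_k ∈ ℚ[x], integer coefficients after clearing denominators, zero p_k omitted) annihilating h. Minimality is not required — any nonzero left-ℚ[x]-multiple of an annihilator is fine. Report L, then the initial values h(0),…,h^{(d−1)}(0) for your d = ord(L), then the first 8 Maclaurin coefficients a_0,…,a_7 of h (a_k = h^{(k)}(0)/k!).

f: a_k = 1, 1, 5, 9, 29, 65, 181, 441, …
Substitute x→r, Dx→(1/r')Dx; clear ⇒ L₀.
Differentiate: ansatz ord ≤ ord L₀ ⇒ L.
L = (8 + 24·x + 120·x^2 + 72·x^3) + (-1 - 11·x - 15·x^2 + 31·x^3 + 36·x^4)·Dx  (order 1).
h: a_k = 1, 8, 0, 64, -80, 480, -1008, 3712, …
ICs: h(0) = 1.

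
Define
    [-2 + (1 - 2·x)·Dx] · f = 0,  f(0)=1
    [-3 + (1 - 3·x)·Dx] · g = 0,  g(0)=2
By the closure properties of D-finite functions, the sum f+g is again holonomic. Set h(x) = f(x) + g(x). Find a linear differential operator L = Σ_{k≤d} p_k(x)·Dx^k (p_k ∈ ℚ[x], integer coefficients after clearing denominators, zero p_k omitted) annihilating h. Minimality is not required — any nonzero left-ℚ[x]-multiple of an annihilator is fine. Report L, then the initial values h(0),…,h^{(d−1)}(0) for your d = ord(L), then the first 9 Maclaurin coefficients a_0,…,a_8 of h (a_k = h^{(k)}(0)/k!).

f: a_k = 1, 2, 4, 8, 16, 32, 64, 128, 256, …
g: a_k = 2, 6, 18, 54, 162, 486, 1458, 4374, 13122, …
Weyl lclm of L_f,L_g ⇒ L₀ (ord ≤ 2).
L = -12 + (10 - 24·x)·Dx + (-1 + 5·x - 6·x^2)·Dx^2  (order 2).
h: a_k = 3, 8, 22, 62, 178, 518, 1522, 4502, 13378, …
ICs: h(0) = 3, h′(0) = 8.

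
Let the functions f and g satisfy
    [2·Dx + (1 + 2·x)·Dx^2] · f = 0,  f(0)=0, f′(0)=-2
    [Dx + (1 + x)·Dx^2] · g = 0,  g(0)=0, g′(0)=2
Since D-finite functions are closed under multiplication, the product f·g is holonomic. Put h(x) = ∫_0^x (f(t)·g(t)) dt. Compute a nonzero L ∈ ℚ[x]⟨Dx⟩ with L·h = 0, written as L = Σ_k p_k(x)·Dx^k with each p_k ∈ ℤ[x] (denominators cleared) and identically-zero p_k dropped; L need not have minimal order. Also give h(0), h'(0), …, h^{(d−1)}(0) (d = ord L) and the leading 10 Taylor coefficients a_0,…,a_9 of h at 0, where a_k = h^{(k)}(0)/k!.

L = (20 + 48·x + 32·x^2)·Dx^2 + (66 + 268·x + 360·x^2 + 160·x^3)·Dx^3 + (32 + 180·x + 372·x^2 + 336·x^3 + 112·x^4)·Dx^4 + (3 + 22·x + 63·x^2 + 88·x^3 + 60·x^4 + 16·x^5)·Dx^5  (order 5).
h: a_k = 0, 0, 0, -4/3, 3/2, -26/15, 13/6, -131/45, 83/20, -1172/189, …
ICs: h(0) = 0, h′(0) = 0, h′′(0) = 0, h′′′(0) = -8, h′′′′(0) = 36.

f: a_k = 0, -2, 2, -8/3, 4, -32/5, 32/3, -128/7, 32, -512/9, …
g: a_k = 0, 2, -1, 2/3, -1/2, 2/5, -1/3, 2/7, -1/4, 2/9, …
Sym-product of L_f,L_g gives L₀ (≤ ord 4).
Integrate: L := L₀·Dx.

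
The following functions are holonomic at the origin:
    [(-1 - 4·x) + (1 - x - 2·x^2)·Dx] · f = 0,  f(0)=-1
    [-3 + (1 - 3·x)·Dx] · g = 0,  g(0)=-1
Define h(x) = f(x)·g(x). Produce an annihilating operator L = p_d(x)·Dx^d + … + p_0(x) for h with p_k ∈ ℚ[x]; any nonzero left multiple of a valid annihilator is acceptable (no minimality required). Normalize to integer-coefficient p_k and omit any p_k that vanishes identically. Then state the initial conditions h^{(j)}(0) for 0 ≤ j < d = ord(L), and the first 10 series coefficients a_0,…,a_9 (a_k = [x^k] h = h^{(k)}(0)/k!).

f: a_k = -1, -1, -3, -5, -11, -21, -43, -85, -171, -341, …
g: a_k = -1, -3, -9, -27, -81, -243, -729, -2187, -6561, -19683, …
h₀=f·g: eliminate ⇒ L₀, order ≤ 1·1.
L = (-4 + 2·x + 18·x^2) + (1 - 4·x + x^2 + 6·x^3)·Dx  (order 1).
h: a_k = 1, 4, 15, 50, 161, 504, 1555, 4750, 14421, 43604, …
ICs: h(0) = 1.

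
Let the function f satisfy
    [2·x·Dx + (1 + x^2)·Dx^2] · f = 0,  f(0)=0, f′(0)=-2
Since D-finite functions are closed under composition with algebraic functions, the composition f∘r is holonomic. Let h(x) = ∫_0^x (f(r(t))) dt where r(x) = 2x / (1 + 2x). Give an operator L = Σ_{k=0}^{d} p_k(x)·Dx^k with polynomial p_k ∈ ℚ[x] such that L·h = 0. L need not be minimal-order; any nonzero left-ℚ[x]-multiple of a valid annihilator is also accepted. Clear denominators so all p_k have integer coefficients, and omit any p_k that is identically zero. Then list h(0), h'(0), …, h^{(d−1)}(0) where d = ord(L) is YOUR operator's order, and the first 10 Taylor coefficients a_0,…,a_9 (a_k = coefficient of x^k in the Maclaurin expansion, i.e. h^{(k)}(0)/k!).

L = (4 + 16·x)·Dx^2 + (1 + 4·x + 8·x^2)·Dx^3  (order 3).
h: a_k = 0, 0, -2, 8/3, -8/3, 0, 128/15, -512/21, 256/7, 0, …
ICs: h(0) = 0, h′(0) = 0, h′′(0) = -4.

f: a_k = 0, -2, 0, 2/3, 0, -2/5, 0, 2/7, 0, -2/9, …
Change of var in L_f (x↦r) gives L₀.
∫: right-multiply L₀ by Dx.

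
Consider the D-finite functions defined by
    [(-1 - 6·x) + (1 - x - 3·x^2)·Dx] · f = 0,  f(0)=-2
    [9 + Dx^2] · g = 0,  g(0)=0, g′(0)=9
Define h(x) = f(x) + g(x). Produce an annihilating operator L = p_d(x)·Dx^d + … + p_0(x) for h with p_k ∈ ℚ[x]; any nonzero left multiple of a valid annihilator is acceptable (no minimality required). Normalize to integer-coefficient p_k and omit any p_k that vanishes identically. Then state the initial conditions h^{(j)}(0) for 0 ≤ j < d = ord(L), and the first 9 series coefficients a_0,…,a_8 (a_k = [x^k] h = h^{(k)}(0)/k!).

f: a_k = -2, -2, -8, -14, -38, -80, -194, -434, -1016, …
g: a_k = 0, 9, 0, -27/2, 0, 243/40, 0, -729/560, 0, …
L₀ := lclm(L_f,L_g); ord L₀ ≤ 1+2.
L = (459 + 2916·x + 1539·x^2 + 3888·x^3 + 3645·x^4 + 4374·x^5) + (-153 + 153·x + 378·x^2 - 405·x^3 + 2187·x^5 + 2187·x^6)·Dx + (51 + 324·x + 171·x^2 + 432·x^3 + 405·x^4 + 486·x^5)·Dx^2 + (-17 + 17·x + 42·x^2 - 45·x^3 + 243·x^5 + 243·x^6)·Dx^3  (order 3).
h: a_k = -2, 7, -8, -55/2, -38, -2957/40, -194, -243769/560, -1016, …
ICs: h(0) = -2, h′(0) = 7, h′′(0) = -16.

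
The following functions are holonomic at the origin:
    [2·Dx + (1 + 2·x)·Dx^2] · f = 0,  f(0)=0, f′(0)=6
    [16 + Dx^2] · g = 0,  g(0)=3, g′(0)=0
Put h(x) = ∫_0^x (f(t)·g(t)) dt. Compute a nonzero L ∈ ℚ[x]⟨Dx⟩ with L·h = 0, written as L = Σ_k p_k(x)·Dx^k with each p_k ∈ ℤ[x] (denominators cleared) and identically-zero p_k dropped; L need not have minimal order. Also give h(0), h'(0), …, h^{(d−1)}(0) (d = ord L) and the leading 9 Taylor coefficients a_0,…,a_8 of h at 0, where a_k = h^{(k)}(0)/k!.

L = (2688 + 27648·x + 93184·x^2 + 131072·x^3 + 65536·x^4)·Dx + (896 + 5888·x + 12288·x^2 + 8192·x^3)·Dx^2 + (408 + 3712·x + 11904·x^2 + 16384·x^3 + 8192·x^4)·Dx^3 + (56 + 368·x + 768·x^2 + 512·x^3)·Dx^4 + (15 + 124·x + 380·x^2 + 512·x^3 + 256·x^4)·Dx^5  (order 5).
h: a_k = 0, 0, 9, -6, -30, 108/5, 48/5, 0, -624/35, …
ICs: h(0) = 0, h′(0) = 0, h′′(0) = 18, h′′′(0) = -36, h′′′′(0) = -720.

f: a_k = 0, 6, -6, 8, -12, 96/5, -32, 384/7, -96, …
g: a_k = 3, 0, -24, 0, 32, 0, -256/15, 0, 512/105, …
f·g: L₀ = L_f ⊗_s L_g, ord ≤ 2·2.
h=∫h₀ ⇒ L = L₀·Dx.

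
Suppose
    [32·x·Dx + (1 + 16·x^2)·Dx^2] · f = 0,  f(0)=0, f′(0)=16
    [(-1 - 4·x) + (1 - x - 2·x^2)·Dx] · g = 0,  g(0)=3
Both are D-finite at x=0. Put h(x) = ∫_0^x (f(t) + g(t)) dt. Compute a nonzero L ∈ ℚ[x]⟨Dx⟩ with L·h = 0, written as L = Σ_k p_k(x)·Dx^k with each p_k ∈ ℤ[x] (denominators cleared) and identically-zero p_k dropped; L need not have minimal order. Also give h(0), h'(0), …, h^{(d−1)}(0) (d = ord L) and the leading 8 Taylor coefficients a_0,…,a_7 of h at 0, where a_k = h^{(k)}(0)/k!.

f: a_k = 0, 16, 0, -256/3, 0, 4096/5, 0, -65536/7, …
g: a_k = 3, 3, 9, 15, 33, 63, 129, 255, …
L₀ := lclm(L_f,L_g); ord L₀ ≤ 2+1.
h=∫h₀ ⇒ L = L₀·Dx.
L = (96 - 384·x - 6912·x^2 - 15360·x^3 - 40704·x^4 - 12288·x^6)·Dx^2 + (-31 - 104·x + 392·x^2 - 736·x^3 - 14912·x^4 - 27904·x^5 - 3072·x^6 - 12288·x^7)·Dx^3 + (3 + 19·x + 128·x^2 + 152·x^3 + 1128·x^4 - 2496·x^5 - 2560·x^6 - 1024·x^7 - 2048·x^8)·Dx^4  (order 4).
h: a_k = 0, 3, 19/2, 3, -211/12, 33/5, 4411/30, 129/7, …
ICs: h(0) = 0, h′(0) = 3, h′′(0) = 19, h′′′(0) = 18.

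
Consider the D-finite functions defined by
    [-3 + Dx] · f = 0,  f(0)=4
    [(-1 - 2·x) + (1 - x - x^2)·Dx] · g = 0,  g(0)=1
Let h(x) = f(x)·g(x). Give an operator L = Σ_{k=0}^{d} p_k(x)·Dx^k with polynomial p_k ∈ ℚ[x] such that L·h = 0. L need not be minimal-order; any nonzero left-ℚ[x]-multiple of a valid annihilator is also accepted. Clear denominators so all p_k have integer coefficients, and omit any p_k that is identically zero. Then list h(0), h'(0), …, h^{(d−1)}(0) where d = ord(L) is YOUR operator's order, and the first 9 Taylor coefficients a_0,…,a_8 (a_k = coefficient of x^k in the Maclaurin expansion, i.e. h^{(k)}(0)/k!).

L = (4 - x - 3·x^2) + (-1 + x + x^2)·Dx  (order 1).
h: a_k = 4, 16, 38, 72, 247/2, 1018/5, 6623/20, 18777/35, 972481/1120, …
ICs: h(0) = 4.

f: a_k = 4, 12, 18, 18, 27/2, 81/10, 81/20, 243/140, 729/1120, …
g: a_k = 1, 1, 2, 3, 5, 8, 13, 21, 34, …
h₀=f·g: eliminate ⇒ L₀, order ≤ 1·1.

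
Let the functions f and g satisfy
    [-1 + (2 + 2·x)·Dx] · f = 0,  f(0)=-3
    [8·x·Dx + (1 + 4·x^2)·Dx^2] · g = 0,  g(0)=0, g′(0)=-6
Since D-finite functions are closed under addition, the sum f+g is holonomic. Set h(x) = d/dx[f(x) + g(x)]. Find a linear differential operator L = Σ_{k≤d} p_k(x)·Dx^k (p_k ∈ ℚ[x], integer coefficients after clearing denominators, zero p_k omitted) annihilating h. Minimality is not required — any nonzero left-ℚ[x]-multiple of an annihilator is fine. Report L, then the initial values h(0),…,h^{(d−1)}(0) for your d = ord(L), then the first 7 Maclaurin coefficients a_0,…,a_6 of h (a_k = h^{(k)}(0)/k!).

f: a_k = -3, -3/2, 3/8, -3/16, 15/128, -21/256, 63/1024, …
g: a_k = 0, -6, 0, 8, 0, -96/5, 0, …
L₀ := lclm(L_f,L_g); ord L₀ ≤ 1+2.
h=h₀': d/dx-closure on L₀ ⇒ L.
L = (-16 - 40·x + 192·x^2 + 96·x^3) + (-35 - 64·x + 328·x^2 + 768·x^3 + 336·x^4)·Dx + (-2 + 30·x + 48·x^2 + 144·x^3 + 224·x^4 + 96·x^5)·Dx^2  (order 2).
h: a_k = -15/2, 3/4, 375/16, 15/32, -24681/256, 189/512, 785739/2048, …
ICs: h(0) = -15/2, h′(0) = 3/4.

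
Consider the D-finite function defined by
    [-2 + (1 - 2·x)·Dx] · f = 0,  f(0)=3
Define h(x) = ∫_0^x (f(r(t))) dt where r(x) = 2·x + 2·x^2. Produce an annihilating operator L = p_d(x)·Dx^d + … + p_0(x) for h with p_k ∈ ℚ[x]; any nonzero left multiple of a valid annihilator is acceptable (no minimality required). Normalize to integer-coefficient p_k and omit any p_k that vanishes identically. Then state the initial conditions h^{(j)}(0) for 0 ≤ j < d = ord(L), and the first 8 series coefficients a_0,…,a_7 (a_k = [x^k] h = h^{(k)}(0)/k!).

f: a_k = 3, 6, 12, 24, 48, 96, 192, 384, …
Substitute x→r, Dx→(1/r')Dx; clear ⇒ L₀.
Integrate: L := L₀·Dx.
L = (4 + 8·x)·Dx + (-1 + 4·x + 4·x^2)·Dx^2  (order 2).
h: a_k = 0, 3, 6, 20, 72, 1392/5, 1120, 32448/7, …
ICs: h(0) = 0, h′(0) = 3.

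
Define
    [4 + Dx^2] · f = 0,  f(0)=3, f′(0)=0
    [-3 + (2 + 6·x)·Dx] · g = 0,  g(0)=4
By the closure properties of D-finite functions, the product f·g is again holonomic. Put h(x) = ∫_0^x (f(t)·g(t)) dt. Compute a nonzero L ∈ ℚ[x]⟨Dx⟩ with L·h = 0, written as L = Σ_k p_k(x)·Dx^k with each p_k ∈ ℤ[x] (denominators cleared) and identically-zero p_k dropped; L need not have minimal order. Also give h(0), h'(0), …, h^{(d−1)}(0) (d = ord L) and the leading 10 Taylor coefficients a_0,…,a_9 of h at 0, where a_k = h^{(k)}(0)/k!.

f: a_k = 3, 0, -6, 0, 2, 0, -4/15, 0, 2/105, 0, …
g: a_k = 4, 6, -9/2, 27/4, -405/32, 1701/64, -15309/256, 72171/512, -2814669/8192, 14073345/16384, …
L₀ := L_f ⊗_s L_g (sym. prod.), ord ≤ 2.
h=∫h₀ ⇒ L = L₀·Dx.
L = (43 + 96·x + 144·x^2)·Dx + (-12 - 36·x)·Dx^2 + (4 + 24·x + 36·x^2)·Dx^3  (order 3).
h: a_k = 0, 12, 9, -25/2, -63/16, -19/32, 1093/128, -435961/26880, 704789/20480, -598666367/7741440, …
ICs: h(0) = 0, h′(0) = 12, h′′(0) = 18.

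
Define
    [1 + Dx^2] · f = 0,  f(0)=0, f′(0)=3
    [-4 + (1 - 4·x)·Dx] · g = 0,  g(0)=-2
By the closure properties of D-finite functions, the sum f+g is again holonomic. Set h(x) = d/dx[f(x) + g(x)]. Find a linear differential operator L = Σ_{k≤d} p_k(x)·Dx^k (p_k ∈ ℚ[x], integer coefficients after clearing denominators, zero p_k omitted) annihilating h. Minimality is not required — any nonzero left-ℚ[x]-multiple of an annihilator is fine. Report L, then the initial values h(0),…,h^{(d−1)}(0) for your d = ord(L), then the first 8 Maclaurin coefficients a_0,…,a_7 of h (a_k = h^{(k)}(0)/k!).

L = (1544 - 64·x + 128·x^2) + (-97 + 396·x - 48·x^2 + 64·x^3)·Dx + (1544 - 64·x + 128·x^2)·Dx^2 + (-97 + 396·x - 48·x^2 + 64·x^3)·Dx^3  (order 3).
h: a_k = -5, -64, -771/2, -2048, -81919/8, -49152, -55050241/240, -1048576, …
ICs: h(0) = -5, h′(0) = -64, h′′(0) = -771.

f: a_k = 0, 3, 0, -1/2, 0, 1/40, 0, -1/1680, …
g: a_k = -2, -8, -32, -128, -512, -2048, -8192, -32768, …
f+g: L₀ = lclm(L_f,L_g), ord ≤ 2+1.
h=h₀': d/dx-closure on L₀ ⇒ L.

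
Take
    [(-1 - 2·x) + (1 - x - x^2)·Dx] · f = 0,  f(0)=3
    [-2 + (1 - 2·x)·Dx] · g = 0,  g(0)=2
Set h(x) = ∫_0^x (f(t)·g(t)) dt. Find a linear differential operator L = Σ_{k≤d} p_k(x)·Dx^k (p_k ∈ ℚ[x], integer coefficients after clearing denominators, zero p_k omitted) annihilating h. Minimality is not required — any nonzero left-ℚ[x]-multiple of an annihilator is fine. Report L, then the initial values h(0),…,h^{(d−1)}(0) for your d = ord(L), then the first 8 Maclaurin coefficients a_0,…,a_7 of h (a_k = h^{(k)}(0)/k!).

f: a_k = 3, 3, 6, 9, 15, 24, 39, 63, …
g: a_k = 2, 4, 8, 16, 32, 64, 128, 256, …
f·g: L₀ = L_f ⊗_s L_g, ord ≤ 1·1.
Integrate: L := L₀·Dx.
L = (-3 + 2·x + 6·x^2)·Dx + (1 - 3·x + x^2 + 2·x^3)·Dx^2  (order 2).
h: a_k = 0, 6, 9, 16, 57/2, 258/5, 94, 1206/7, …
ICs: h(0) = 0, h′(0) = 6.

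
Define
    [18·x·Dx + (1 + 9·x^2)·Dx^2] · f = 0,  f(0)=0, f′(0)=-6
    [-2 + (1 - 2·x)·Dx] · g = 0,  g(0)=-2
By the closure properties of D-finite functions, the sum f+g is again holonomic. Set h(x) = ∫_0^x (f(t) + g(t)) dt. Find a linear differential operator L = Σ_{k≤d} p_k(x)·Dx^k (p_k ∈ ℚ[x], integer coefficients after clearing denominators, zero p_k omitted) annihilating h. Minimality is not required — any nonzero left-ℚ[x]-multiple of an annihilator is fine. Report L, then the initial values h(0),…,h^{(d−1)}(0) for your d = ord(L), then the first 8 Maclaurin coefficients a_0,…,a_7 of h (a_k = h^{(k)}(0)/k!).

f: a_k = 0, -6, 0, 18, 0, -486/5, 0, 4374/7, …
g: a_k = -2, -4, -8, -16, -32, -64, -128, -256, …
h₀=f+g: left-lcm gives L₀, ord ≤ 3.
Integrate: L := L₀·Dx.
L = (36 - 288·x - 972·x^2)·Dx^2 + (-21 + 36·x - 9·x^2 - 972·x^3)·Dx^3 + (2 + 5·x + 45·x^3 - 162·x^4)·Dx^4  (order 4).
h: a_k = 0, -2, -5, -8/3, 1/2, -32/5, -403/15, -128/7, …
ICs: h(0) = 0, h′(0) = -2, h′′(0) = -10, h′′′(0) = -16.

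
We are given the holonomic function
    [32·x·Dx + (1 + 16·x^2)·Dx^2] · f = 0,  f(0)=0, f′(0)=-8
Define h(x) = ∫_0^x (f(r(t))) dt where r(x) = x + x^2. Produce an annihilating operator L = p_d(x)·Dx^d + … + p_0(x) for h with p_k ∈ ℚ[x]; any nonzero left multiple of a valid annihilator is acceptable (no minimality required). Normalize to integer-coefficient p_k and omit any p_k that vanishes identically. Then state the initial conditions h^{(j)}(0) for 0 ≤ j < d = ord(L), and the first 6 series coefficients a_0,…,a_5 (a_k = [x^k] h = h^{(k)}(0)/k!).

L = (-2 + 32·x + 128·x^2 + 192·x^3 + 96·x^4)·Dx^2 + (1 + 2·x + 16·x^2 + 64·x^3 + 80·x^4 + 32·x^5)·Dx^3  (order 3).
h: a_k = 0, 0, -4, -8/3, 32/3, 128/5, …
ICs: h(0) = 0, h′(0) = 0, h′′(0) = -8.

f: a_k = 0, -8, 0, 128/3, 0, -2048/5, …
f∘r: x↦r, Dx↦Dx/r' in L_f ⇒ L₀.
∫: right-multiply L₀ by Dx.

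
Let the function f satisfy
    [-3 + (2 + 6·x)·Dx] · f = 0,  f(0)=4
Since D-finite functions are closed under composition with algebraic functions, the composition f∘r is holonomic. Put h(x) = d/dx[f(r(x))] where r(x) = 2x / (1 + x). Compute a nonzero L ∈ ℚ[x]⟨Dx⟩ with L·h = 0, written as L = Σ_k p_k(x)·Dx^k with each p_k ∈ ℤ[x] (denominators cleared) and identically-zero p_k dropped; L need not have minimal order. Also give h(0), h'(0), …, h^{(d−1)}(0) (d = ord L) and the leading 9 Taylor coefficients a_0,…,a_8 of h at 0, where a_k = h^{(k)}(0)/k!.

f: a_k = 4, 6, -9/2, 27/4, -405/32, 1701/64, -15309/256, 72171/512, -2814669/8192, …
L₀ from L_f via x↦r, Dx↦r'^{-1}Dx.
Differentiate: ansatz ord ≤ ord L₀ ⇒ L.
L = (-5 - 14·x) + (-1 - 8·x - 7·x^2)·Dx  (order 1).
h: a_k = 12, -60, 306, -1722, 20685/2, -128961/2, 1644825/4, -10648221/4, 557431281/32, …
ICs: h(0) = 12.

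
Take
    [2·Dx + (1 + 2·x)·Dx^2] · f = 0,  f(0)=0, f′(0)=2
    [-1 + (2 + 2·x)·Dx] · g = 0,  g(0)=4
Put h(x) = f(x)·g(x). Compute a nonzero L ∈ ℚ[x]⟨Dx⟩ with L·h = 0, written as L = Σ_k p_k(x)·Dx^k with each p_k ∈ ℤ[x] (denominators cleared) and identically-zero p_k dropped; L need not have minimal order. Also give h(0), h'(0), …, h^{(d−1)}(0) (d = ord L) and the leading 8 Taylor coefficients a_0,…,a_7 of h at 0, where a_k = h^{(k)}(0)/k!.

f: a_k = 0, 2, -2, 8/3, -4, 32/5, -32/3, 128/7, …
g: a_k = 4, 2, -1/2, 1/4, -5/32, 7/64, -21/256, 33/512, …
Product ⇒ symmetric product L₀, ord ≤ 2.
L = (-1 + 2·x) + (4 + 4·x)·Dx + (4 + 16·x + 20·x^2 + 8·x^3)·Dx^2  (order 2).
h: a_k = 0, 8, -4, 17/3, -55/6, 3709/240, -4267/160, 209709/4480, …
ICs: h(0) = 0, h′(0) = 8.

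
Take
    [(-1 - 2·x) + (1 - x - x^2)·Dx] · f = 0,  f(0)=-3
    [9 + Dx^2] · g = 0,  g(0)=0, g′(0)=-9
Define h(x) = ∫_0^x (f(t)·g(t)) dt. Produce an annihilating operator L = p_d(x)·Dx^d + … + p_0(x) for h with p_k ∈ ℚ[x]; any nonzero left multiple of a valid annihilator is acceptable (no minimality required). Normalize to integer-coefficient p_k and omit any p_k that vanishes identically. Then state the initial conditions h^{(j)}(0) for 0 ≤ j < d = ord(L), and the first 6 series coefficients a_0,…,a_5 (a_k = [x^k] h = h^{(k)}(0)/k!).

f: a_k = -3, -3, -6, -9, -15, -24, …
g: a_k = 0, -9, 0, 27/2, 0, -243/40, …
h₀=f·g: eliminate ⇒ L₀, order ≤ 1·2.
h=∫h₀ ⇒ L = L₀·Dx.
L = (-7 + 9·x + 9·x^2)·Dx + (2 + 4·x)·Dx^2 + (-1 + x + x^2)·Dx^3  (order 3).
h: a_k = 0, 0, 27/2, 9, 27/8, 81/10, …
ICs: h(0) = 0, h′(0) = 0, h′′(0) = 27.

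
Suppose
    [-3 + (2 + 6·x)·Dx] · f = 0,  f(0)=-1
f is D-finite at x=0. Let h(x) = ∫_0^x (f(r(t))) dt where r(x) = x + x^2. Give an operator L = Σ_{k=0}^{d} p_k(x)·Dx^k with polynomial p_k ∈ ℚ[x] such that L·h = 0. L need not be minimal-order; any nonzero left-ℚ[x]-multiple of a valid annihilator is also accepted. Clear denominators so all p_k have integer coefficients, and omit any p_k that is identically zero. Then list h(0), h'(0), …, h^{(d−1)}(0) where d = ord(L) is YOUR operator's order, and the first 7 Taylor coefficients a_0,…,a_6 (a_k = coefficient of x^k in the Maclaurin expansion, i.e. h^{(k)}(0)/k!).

L = (-3 - 6·x)·Dx + (2 + 6·x + 6·x^2)·Dx^2  (order 2).
h: a_k = 0, -1, -3/4, -1/8, 9/64, -99/640, 81/512, …
ICs: h(0) = 0, h′(0) = -1.

f: a_k = -1, -3/2, 9/8, -27/16, 405/128, -1701/256, 15309/1024, …
h₀=f(r): pull back L_f along r ⇒ L₀.
h=∫₀ˣh₀: take L = L₀·Dx.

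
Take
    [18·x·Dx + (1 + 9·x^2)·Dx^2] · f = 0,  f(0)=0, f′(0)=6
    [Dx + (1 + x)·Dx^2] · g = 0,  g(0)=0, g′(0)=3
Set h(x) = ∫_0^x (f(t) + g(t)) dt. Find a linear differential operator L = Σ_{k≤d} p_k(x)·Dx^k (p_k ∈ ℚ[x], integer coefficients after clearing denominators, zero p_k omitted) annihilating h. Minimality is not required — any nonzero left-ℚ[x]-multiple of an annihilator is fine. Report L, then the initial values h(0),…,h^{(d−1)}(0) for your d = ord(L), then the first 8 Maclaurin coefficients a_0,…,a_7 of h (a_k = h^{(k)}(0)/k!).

L = (-18 - 54·x + 486·x^2 + 162·x^3)·Dx^2 + (-20 - 36·x + 432·x^2 + 972·x^3 + 324·x^4)·Dx^3 + (-1 + 17·x + 18·x^2 + 162·x^3 + 243·x^4 + 81·x^5)·Dx^4  (order 4).
h: a_k = 0, 0, 9/2, -1/2, -17/4, -3/20, 163/10, -1/14, …
ICs: h(0) = 0, h′(0) = 0, h′′(0) = 9, h′′′(0) = -3.

f: a_k = 0, 6, 0, -18, 0, 486/5, 0, -4374/7, …
g: a_k = 0, 3, -3/2, 1, -3/4, 3/5, -1/2, 3/7, …
h₀=f+g: left-lcm gives L₀, ord ≤ 4.
∫: right-multiply L₀ by Dx.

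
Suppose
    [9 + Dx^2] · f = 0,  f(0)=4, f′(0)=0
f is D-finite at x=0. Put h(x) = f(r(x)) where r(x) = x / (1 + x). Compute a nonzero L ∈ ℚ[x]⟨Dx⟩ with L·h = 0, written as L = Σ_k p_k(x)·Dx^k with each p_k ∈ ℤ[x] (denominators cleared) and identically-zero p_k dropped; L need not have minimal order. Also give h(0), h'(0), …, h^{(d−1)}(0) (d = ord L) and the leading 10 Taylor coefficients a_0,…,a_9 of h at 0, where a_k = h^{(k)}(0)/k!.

f: a_k = 4, 0, -18, 0, 27/2, 0, -81/20, 0, 729/1120, 0, …
h₀=f(r): pull back L_f along r ⇒ L₀.
L = 9 + (2 + 6·x + 6·x^2 + 2·x^3)·Dx + (1 + 4·x + 6·x^2 + 4·x^3 + x^4)·Dx^2  (order 2).
h: a_k = 4, 0, -18, 36, -81/2, 18, 819/20, -1377/10, 293553/1120, -54657/140, …
ICs: h(0) = 4, h′(0) = 0.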